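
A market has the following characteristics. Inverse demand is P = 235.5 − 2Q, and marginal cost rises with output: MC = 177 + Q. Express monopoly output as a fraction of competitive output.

Q_m/Q_c = 0.6

The monopolist equates marginal revenue to marginal cost: 235.5 − 4Q = 177 + Q, so Q = 11.7. From demand, P = 212.1.
Competitive equilibrium sets price equal to marginal cost: 235.5 − 2Q = 177 + Q, so Q = 19.5 and P = 196.5.
Ratio Q_m/Q_c = 11.7/19.5 = 0.6.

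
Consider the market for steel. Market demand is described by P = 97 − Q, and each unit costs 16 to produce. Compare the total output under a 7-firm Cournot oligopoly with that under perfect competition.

Cournot: Q = 70.875; Competition: Q = 81

Cournot with 7 identical firms: the symmetric best-response condition is 97 − 8q = 16. Each firm produces q = 10.125, total output Q = 70.875, price P = 26.125.
Under competition P = MC = 16, so Q = (97 − 16)/1 = 81.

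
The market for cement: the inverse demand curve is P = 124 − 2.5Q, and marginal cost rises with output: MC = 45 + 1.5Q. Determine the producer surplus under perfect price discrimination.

A perfectly discriminating monopolist sells every unit with P(Q) ≥ MC(Q), so output equals the competitive quantity Q = 19.75. Each buyer pays their reservation price, so CS = 0 and the firm captures all surplus.
PS = ½·(124 − 45)·19.75 = 780.125.

PS = 780.125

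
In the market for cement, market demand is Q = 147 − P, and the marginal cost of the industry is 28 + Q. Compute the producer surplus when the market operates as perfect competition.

PS = 1770.125

Inverting demand: P = 147 − Q.
Competitive equilibrium sets price equal to marginal cost: 147 − Q = 28 + Q, so Q = 59.5 and P = 87.5.
PS = P·Q − VC(Q) = 87.5·59.5 − (28·59.5 + ½·1·59.5²) = 1770.125.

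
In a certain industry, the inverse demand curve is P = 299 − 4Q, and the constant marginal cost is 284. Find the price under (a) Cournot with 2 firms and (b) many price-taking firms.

Cournot: P = 289; Competition: P = 284

With 2 symmetric Cournot firms, each firm's FOC gives 299 − 12q = 284, so q = 1.25, Q = 2·1.25 = 2.5, and P = 289.
Under competition P = MC = 284, so Q = (299 − 284)/4 = 3.75.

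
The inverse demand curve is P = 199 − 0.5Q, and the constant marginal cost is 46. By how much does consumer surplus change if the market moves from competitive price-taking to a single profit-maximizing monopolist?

Competitive firms price at marginal cost: P = 46, giving Q = 306.
CS = ½·(199 − 46)·306 = 23409.
The monopolist equates marginal revenue to marginal cost: 199 − Q = 46, so Q = 153. From demand, P = 122.5.
CS = ½·(199 − 122.5)·153 = 5852.25.
Change in consumer surplus: 5852.25 − 23409 = −17556.75.

Consumer surplus falls by 17556.75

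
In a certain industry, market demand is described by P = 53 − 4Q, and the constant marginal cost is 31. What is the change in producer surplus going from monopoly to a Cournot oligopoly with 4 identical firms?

A monopolist chooses Q where MR = MC. MR = 53 − 8Q; setting this equal to 31 gives Q = 2.75 and P = 42.
PS = (42 − 31)·2.75 = 30.25.
In a 4-firm Cournot equilibrium, symmetry and the first-order condition give q = (53 − 31)/(20) = 1.1. So Q = 4.4 and P = 35.4.
PS = (35.4 − 31)·4.4 = 19.36.
Change in producer surplus: 19.36 − 30.25 = −10.89.

Producer surplus falls by 10.89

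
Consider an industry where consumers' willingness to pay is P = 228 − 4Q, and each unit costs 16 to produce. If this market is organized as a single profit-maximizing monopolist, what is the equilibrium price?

A monopolist chooses Q where MR = MC. MR = 228 − 8Q; setting this equal to 16 gives Q = 26.5 and P = 122.

P = 122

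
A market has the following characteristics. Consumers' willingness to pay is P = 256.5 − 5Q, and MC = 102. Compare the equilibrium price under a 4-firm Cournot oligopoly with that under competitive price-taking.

With 4 symmetric Cournot firms, each firm's FOC gives 256.5 − 25q = 102, so q = 6.18, Q = 4·6.18 = 24.72, and P = 132.9.
Under competition P = MC = 102, so Q = (256.5 − 102)/5 = 30.9.

Cournot: P = 132.9; Competition: P = 102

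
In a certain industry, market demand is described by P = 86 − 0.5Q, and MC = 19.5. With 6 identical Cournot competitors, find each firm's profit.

With 6 symmetric Cournot firms, each firm's FOC gives 86 − 3.5q = 19.5, so q = 19, Q = 6·19 = 114, and P = 29.
Each firm's profit = (29 − 19.5)·19 = 180.5.

π_i = 180.5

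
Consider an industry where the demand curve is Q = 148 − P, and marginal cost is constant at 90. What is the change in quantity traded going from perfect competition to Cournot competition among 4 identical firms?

Inverting demand: P = 148 − Q.
Under competition P = MC = 90, so Q = (148 − 90)/1 = 58.
With 4 symmetric Cournot firms, each firm's FOC gives 148 − 5q = 90, so q = 11.6, Q = 4·11.6 = 46.4, and P = 101.6.
Change in quantity traded: 46.4 − 58 = −11.6.

Q falls by 11.6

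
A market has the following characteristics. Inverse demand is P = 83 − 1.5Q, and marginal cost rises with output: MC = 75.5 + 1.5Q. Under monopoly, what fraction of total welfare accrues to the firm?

PS/TS = 0.75

The monopolist equates marginal revenue to marginal cost: 83 − 3Q = 75.5 + 1.5Q, so Q = 5/3. From demand, P = 80.5.
CS = ½·(83 − 80.5)·5/3 = 25/12.
PS = P·Q − VC(Q) = 80.5·5/3 − (75.5·5/3 + ½·1.5·(5/3)²) = 6.25.
Share captured = PS/TS = 6.25/(25/3) = 0.75.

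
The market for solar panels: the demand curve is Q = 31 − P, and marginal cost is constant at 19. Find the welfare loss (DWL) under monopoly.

Inverting demand: P = 31 − Q.
Competitive firms price at marginal cost: P = 19, giving Q = 12.
The monopolist equates marginal revenue to marginal cost: 31 − 2Q = 19, so Q = 6. From demand, P = 25.
DWL is the triangle between Q = 6 and Q = 12: ½·(12 − 6)·(25 − 19) = 18.

DWL = 18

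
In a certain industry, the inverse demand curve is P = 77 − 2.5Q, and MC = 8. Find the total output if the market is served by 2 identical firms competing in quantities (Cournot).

Q = 18.4

Cournot with 2 identical firms: the symmetric best-response condition is 77 − 7.5q = 8. Each firm produces q = 9.2, total output Q = 18.4, price P = 31.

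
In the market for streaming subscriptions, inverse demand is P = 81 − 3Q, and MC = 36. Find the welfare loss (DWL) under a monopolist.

DWL = 84.375

Perfect competition: P = MC = 36, so 81 − 3Q = 36 and Q = 15.
A monopolist chooses Q where MR = MC. MR = 81 − 6Q; setting this equal to 36 gives Q = 7.5 and P = 58.5.
DWL is the triangle between Q = 7.5 and Q = 15: ½·(15 − 7.5)·(58.5 − 36) = 84.375.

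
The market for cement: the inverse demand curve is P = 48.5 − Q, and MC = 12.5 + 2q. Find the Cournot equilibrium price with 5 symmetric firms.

P = 26

Cournot with 5 identical firms: the symmetric best-response condition is 48.5 − 6q = 12.5 + 2q. Each firm produces q = 4.5, total output Q = 22.5, price P = 26.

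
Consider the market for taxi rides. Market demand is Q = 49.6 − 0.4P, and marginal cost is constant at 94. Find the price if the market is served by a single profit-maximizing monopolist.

Inverting demand: P = 124 − 2.5Q.
The monopolist equates marginal revenue to marginal cost: 124 − 5Q = 94, so Q = 6. From demand, P = 109.

P = 109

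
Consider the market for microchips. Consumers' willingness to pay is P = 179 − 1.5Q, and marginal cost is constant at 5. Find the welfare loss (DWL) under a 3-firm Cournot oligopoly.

Perfect competition: P = MC = 5, so 179 − 1.5Q = 5 and Q = 116.
With 3 symmetric Cournot firms, each firm's FOC gives 179 − 6q = 5, so q = 29, Q = 3·29 = 87, and P = 48.5.
DWL is the triangle between Q = 87 and Q = 116: ½·(116 − 87)·(48.5 − 5) = 630.75.

DWL = 630.75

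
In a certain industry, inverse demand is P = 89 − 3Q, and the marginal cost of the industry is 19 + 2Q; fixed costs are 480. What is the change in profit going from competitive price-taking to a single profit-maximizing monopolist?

Competitive equilibrium sets price equal to marginal cost: 89 − 3Q = 19 + 2Q, so Q = 14 and P = 47.
Profit = 47·14 − (19·14 + ½·2·14²) − 480 = −284.
Monopoly sets MR = MC: 89 − 6Q = 19 + 2Q ⇒ Q = 8.75, P = 89 − 3·8.75 = 62.75.
Profit = 62.75·8.75 − (19·8.75 + ½·2·8.75²) − 480 = −173.75.
Change in profit: −173.75 − −284 = 110.25.

π rises by 110.25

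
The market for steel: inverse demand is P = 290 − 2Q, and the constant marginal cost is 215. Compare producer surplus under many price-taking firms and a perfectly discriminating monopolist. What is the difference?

Producer surplus rises by 1406.25

Under competition P = MC = 215, so Q = (290 − 215)/2 = 37.5.
PS = (215 − 215)·37.5 = 0.
A perfectly discriminating monopolist sells every unit with P(Q) ≥ MC(Q), so output equals the competitive quantity Q = 37.5. Each buyer pays their reservation price, so CS = 0 and the firm captures all surplus.
PS = ½·(290 − 215)·37.5 = 1406.25.
Change in producer surplus: 1406.25 − 0 = 1406.25.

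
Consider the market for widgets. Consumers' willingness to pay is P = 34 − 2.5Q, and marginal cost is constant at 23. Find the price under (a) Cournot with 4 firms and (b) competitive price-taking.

With 4 symmetric Cournot firms, each firm's FOC gives 34 − 12.5q = 23, so q = 0.88, Q = 4·0.88 = 3.52, and P = 25.2.
Competitive firms price at marginal cost: P = 23, giving Q = 4.4.

Cournot: P = 25.2; Competition: P = 23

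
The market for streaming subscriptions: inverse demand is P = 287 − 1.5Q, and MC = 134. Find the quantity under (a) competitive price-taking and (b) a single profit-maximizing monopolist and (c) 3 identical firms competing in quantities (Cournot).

Competition: Q = 102; Monopoly: Q = 51; Cournot: Q = 76.5

Competitive firms price at marginal cost: P = 134, giving Q = 102.
Monopoly sets MR = MC: 287 − 3Q = 134 ⇒ Q = 51, P = 287 − 1.5·51 = 210.5.
In a 3-firm Cournot equilibrium, symmetry and the first-order condition give q = (287 − 134)/(6) = 25.5. So Q = 76.5 and P = 172.25.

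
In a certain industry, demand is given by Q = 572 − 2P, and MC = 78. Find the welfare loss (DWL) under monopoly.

DWL = 10816

Inverting demand: P = 286 − 0.5Q.
Under competition P = MC = 78, so Q = (286 − 78)/0.5 = 416.
Monopoly sets MR = MC: 286 − Q = 78 ⇒ Q = 208, P = 286 − 0.5·208 = 182.
DWL is the triangle between Q = 208 and Q = 416: ½·(416 − 208)·(182 − 78) = 10816.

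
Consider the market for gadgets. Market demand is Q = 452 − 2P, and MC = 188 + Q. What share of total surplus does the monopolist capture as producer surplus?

Inverting demand: P = 226 − 0.5Q.
A monopolist chooses Q where MR = MC. MR = 226 − Q; setting this equal to 188 + Q gives Q = 19 and P = 216.5.
CS = ½·(226 − 216.5)·19 = 90.25.
PS = P·Q − VC(Q) = 216.5·19 − (188·19 + ½·1·19²) = 361.
Share captured = PS/TS = 361/451.25 = 0.8.

PS/TS = 0.8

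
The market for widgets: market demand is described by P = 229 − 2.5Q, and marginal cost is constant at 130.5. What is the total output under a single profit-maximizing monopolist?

Q = 19.7

Monopoly sets MR = MC: 229 − 5Q = 130.5 ⇒ Q = 19.7, P = 229 − 2.5·19.7 = 179.75.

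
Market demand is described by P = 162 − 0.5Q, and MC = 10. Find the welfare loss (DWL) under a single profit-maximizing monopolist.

Perfect competition: P = MC = 10, so 162 − 0.5Q = 10 and Q = 304.
A monopolist chooses Q where MR = MC. MR = 162 − Q; setting this equal to 10 gives Q = 152 and P = 86.
DWL is the triangle between Q = 152 and Q = 304: ½·(304 − 152)·(86 − 10) = 5776.

DWL = 5776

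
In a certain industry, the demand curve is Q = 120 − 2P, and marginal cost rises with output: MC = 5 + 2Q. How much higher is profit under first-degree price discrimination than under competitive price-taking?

Inverting demand: P = 60 − 0.5Q.
Competitive equilibrium sets price equal to marginal cost: 60 − 0.5Q = 5 + 2Q, so Q = 22 and P = 49.
Profit = 49·22 − (5·22 + ½·2·22²) = 484.
With perfect price discrimination, output is the efficient level Q = 22 (where demand meets MC), but every buyer pays their willingness to pay: CS = 0 and PS = total surplus.
PS equals the full surplus area, 605. Profit = 605 = 605.
Change in profit: 605 − 484 = 121.

π rises by 121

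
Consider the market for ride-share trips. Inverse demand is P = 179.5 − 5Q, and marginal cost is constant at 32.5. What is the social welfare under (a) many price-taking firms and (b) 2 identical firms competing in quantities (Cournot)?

Perfect competition: P = MC = 32.5, so 179.5 − 5Q = 32.5 and Q = 29.4.
CS = ½·(179.5 − 32.5)·29.4 = 2160.9; PS = (32.5 − 32.5)·29.4 = 0; TS = 2160.9.
With 2 symmetric Cournot firms, each firm's FOC gives 179.5 − 15q = 32.5, so q = 9.8, Q = 2·9.8 = 19.6, and P = 81.5.
CS = ½·(179.5 − 81.5)·19.6 = 960.4; PS = (81.5 − 32.5)·19.6 = 960.4; TS = 1920.8.

Competition: TS = 2160.9; Cournot: TS = 1920.8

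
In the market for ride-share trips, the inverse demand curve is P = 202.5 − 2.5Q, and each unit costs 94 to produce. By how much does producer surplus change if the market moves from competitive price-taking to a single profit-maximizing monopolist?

Producer surplus rises by 1177.225

Perfect competition: P = MC = 94, so 202.5 − 2.5Q = 94 and Q = 43.4.
PS = (94 − 94)·43.4 = 0.
The monopolist equates marginal revenue to marginal cost: 202.5 − 5Q = 94, so Q = 21.7. From demand, P = 148.25.
PS = (148.25 − 94)·21.7 = 1177.225.
Change in producer surplus: 1177.225 − 0 = 1177.225.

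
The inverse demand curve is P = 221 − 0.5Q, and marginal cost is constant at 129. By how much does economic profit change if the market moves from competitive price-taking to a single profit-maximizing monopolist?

Perfect competition: P = MC = 129, so 221 − 0.5Q = 129 and Q = 184.
Profit = (129 − 129)·184 = 0.
A monopolist chooses Q where MR = MC. MR = 221 − Q; setting this equal to 129 gives Q = 92 and P = 175.
Profit = (175 − 129)·92 = 4232.
Change in economic profit: 4232 − 0 = 4232.

π rises by 4232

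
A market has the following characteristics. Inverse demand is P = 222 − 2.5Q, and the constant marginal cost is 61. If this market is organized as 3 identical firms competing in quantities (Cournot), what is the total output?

Q = 48.3

In a 3-firm Cournot equilibrium, symmetry and the first-order condition give q = (222 − 61)/(10) = 16.1. So Q = 48.3 and P = 101.25.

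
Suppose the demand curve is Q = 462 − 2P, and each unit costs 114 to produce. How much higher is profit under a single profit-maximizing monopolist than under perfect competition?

Inverting demand: P = 231 − 0.5Q.
Competitive firms price at marginal cost: P = 114, giving Q = 234.
Profit = (114 − 114)·234 = 0.
Monopoly sets MR = MC: 231 − Q = 114 ⇒ Q = 117, P = 231 − 0.5·117 = 172.5.
Profit = (172.5 − 114)·117 = 6844.5.
Change in profit: 6844.5 − 0 = 6844.5.

π rises by 6844.5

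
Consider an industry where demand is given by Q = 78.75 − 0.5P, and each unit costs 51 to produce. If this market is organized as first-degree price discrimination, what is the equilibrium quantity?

Inverting demand: P = 157.5 − 2Q.
Under first-degree price discrimination the firm charges each unit its demand price and produces up to where P = MC, i.e. Q = 53.25. Consumer surplus is zero; producer surplus equals total surplus.

Q = 53.25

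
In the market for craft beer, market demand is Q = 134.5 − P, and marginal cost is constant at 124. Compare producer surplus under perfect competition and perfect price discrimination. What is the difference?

Inverting demand: P = 134.5 − Q.
Competitive firms price at marginal cost: P = 124, giving Q = 10.5.
PS = (124 − 124)·10.5 = 0.
A perfectly discriminating monopolist sells every unit with P(Q) ≥ MC(Q), so output equals the competitive quantity Q = 10.5. Each buyer pays their reservation price, so CS = 0 and the firm captures all surplus.
PS = ½·(134.5 − 124)·10.5 = 55.125.
Change in producer surplus: 55.125 − 0 = 55.125.

PS rises by 55.125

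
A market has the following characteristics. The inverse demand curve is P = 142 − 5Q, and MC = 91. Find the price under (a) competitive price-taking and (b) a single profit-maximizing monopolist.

Competition: P = 91; Monopoly: P = 116.5

Competitive firms price at marginal cost: P = 91, giving Q = 10.2.
A monopolist chooses Q where MR = MC. MR = 142 − 10Q; setting this equal to 91 gives Q = 5.1 and P = 116.5.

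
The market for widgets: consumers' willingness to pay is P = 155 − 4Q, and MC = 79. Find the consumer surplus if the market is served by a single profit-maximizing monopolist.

A monopolist chooses Q where MR = MC. MR = 155 − 8Q; setting this equal to 79 gives Q = 9.5 and P = 117.
CS = ½·(155 − 117)·9.5 = 180.5.

CS = 180.5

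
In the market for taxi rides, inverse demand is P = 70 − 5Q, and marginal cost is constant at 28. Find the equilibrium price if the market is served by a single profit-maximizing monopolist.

The monopolist equates marginal revenue to marginal cost: 70 − 10Q = 28, so Q = 4.2. From demand, P = 49.

P = 49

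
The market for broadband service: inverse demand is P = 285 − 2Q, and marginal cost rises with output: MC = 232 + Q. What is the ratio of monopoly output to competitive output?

Q_m/Q_c = 0.6

A monopolist chooses Q where MR = MC. MR = 285 − 4Q; setting this equal to 232 + Q gives Q = 10.6 and P = 263.8.
Competitive equilibrium sets price equal to marginal cost: 285 − 2Q = 232 + Q, so Q = 53/3 and P = 749/3.
Ratio Q_m/Q_c = 10.6/(53/3) = 0.6.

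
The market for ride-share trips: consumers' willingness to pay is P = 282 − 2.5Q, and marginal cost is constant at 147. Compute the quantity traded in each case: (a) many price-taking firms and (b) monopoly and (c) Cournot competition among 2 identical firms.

Under competition P = MC = 147, so Q = (282 − 147)/2.5 = 54.
The monopolist equates marginal revenue to marginal cost: 282 − 5Q = 147, so Q = 27. From demand, P = 214.5.
Cournot with 2 identical firms: the symmetric best-response condition is 282 − 7.5q = 147. Each firm produces q = 18, total output Q = 36, price P = 192.

Competition: Q = 54; Monopoly: Q = 27; Cournot: Q = 36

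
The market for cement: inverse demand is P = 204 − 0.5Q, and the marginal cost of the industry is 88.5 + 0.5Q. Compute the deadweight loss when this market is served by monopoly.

DWL = 741.125

Under competition P = MC: 204 − 0.5Q = 88.5 + 0.5Q ⇒ Q = 115.5, P = 146.25.
A monopolist chooses Q where MR = MC. MR = 204 − Q; setting this equal to 88.5 + 0.5Q gives Q = 77 and P = 165.5.
CS = ½·(204 − 146.25)·115.5 = 53361/16; PS = (146.25·115.5 − 88.5·115.5 − ½·0.5·115.5²) = 53361/16; TS = 6670.125.
CS = ½·(204 − 165.5)·77 = 1482.25; PS = (165.5·77 − 88.5·77 − ½·0.5·77²) = 4446.75; TS = 5929.
DWL = 6670.125 − 5929 = 741.125.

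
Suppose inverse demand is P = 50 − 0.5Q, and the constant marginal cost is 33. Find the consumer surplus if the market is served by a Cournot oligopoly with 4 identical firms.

CS = 184.96

Cournot with 4 identical firms: the symmetric best-response condition is 50 − 2.5q = 33. Each firm produces q = 6.8, total output Q = 27.2, price P = 36.4.
CS = ½·(50 − 36.4)·27.2 = 184.96.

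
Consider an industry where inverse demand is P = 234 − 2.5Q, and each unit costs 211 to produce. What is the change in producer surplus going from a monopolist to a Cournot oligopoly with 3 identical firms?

A monopolist chooses Q where MR = MC. MR = 234 − 5Q; setting this equal to 211 gives Q = 4.6 and P = 222.5.
PS = (222.5 − 211)·4.6 = 52.9.
Cournot with 3 identical firms: the symmetric best-response condition is 234 − 10q = 211. Each firm produces q = 2.3, total output Q = 6.9, price P = 216.75.
PS = (216.75 − 211)·6.9 = 39.675.
Change in producer surplus: 39.675 − 52.9 = −13.225.

PS falls by 13.225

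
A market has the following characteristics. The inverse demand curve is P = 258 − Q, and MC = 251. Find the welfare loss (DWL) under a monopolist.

Perfect competition: P = MC = 251, so 258 − Q = 251 and Q = 7.
A monopolist chooses Q where MR = MC. MR = 258 − 2Q; setting this equal to 251 gives Q = 3.5 and P = 254.5.
DWL is the triangle between Q = 3.5 and Q = 7: ½·(7 − 3.5)·(254.5 − 251) = 6.125.

DWL = 6.125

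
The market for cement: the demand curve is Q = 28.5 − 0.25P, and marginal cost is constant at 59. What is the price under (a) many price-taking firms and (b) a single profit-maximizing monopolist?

Inverting demand: P = 114 − 4Q.
Perfect competition: P = MC = 59, so 114 − 4Q = 59 and Q = 13.75.
A monopolist chooses Q where MR = MC. MR = 114 − 8Q; setting this equal to 59 gives Q = 6.875 and P = 86.5.

Competition: P = 59; Monopoly: P = 86.5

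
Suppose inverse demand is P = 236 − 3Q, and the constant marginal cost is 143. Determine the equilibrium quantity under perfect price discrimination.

Q = 31

Under first-degree price discrimination the firm charges each unit its demand price and produces up to where P = MC, i.e. Q = 31. Consumer surplus is zero; producer surplus equals total surplus.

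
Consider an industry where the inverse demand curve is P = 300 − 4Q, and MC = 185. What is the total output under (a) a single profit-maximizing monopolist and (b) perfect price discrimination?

Monopoly sets MR = MC: 300 − 8Q = 185 ⇒ Q = 14.375, P = 300 − 4·14.375 = 242.5.
Under first-degree price discrimination the firm charges each unit its demand price and produces up to where P = MC, i.e. Q = 28.75. Consumer surplus is zero; producer surplus equals total surplus.

Monopoly: Q = 14.375; Perfect PD: Q = 28.75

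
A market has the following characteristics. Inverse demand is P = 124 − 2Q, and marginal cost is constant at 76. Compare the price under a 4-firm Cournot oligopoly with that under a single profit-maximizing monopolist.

Cournot with 4 identical firms: the symmetric best-response condition is 124 − 10q = 76. Each firm produces q = 4.8, total output Q = 19.2, price P = 85.6.
A monopolist chooses Q where MR = MC. MR = 124 − 4Q; setting this equal to 76 gives Q = 12 and P = 100.

Cournot: P = 85.6; Monopoly: P = 100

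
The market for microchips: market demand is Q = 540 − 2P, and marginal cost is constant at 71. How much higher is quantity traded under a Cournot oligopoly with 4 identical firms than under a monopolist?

Inverting demand: P = 270 − 0.5Q.
A monopolist chooses Q where MR = MC. MR = 270 − Q; setting this equal to 71 gives Q = 199 and P = 170.5.
Cournot with 4 identical firms: the symmetric best-response condition is 270 − 2.5q = 71. Each firm produces q = 79.6, total output Q = 318.4, price P = 110.8.
Change in quantity traded: 318.4 − 199 = 119.4.

Quantity traded rises by 119.4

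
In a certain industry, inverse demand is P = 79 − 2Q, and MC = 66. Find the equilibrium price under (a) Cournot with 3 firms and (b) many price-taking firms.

Cournot: P = 69.25; Competition: P = 66

Cournot with 3 identical firms: the symmetric best-response condition is 79 − 8q = 66. Each firm produces q = 1.625, total output Q = 4.875, price P = 69.25.
Under competition P = MC = 66, so Q = (79 − 66)/2 = 6.5.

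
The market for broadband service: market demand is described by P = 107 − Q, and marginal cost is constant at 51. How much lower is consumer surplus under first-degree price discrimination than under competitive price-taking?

Consumer surplus falls by 1568

Under competition P = MC = 51, so Q = (107 − 51)/1 = 56.
CS = ½·(107 − 51)·56 = 1568.
With perfect price discrimination, output is the efficient level Q = 56 (where demand meets MC), but every buyer pays their willingness to pay: CS = 0 and PS = total surplus.
CS = 0.
Change in consumer surplus: 0 − 1568 = −1568.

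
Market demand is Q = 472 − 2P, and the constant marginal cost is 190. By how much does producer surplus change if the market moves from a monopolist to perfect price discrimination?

Producer surplus rises by 1058

Inverting demand: P = 236 − 0.5Q.
A monopolist chooses Q where MR = MC. MR = 236 − Q; setting this equal to 190 gives Q = 46 and P = 213.
PS = (213 − 190)·46 = 1058.
Under first-degree price discrimination the firm charges each unit its demand price and produces up to where P = MC, i.e. Q = 92. Consumer surplus is zero; producer surplus equals total surplus.
PS = ½·(236 − 190)·92 = 2116.
Change in producer surplus: 2116 − 1058 = 1058.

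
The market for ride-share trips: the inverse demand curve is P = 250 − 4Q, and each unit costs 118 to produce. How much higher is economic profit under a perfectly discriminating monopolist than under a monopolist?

The monopolist equates marginal revenue to marginal cost: 250 − 8Q = 118, so Q = 16.5. From demand, P = 184.
Profit = (184 − 118)·16.5 = 1089.
Under first-degree price discrimination the firm charges each unit its demand price and produces up to where P = MC, i.e. Q = 33. Consumer surplus is zero; producer surplus equals total surplus.
PS equals the full surplus area, 2178. Profit = 2178 = 2178.
Change in economic profit: 2178 − 1089 = 1089.

π rises by 1089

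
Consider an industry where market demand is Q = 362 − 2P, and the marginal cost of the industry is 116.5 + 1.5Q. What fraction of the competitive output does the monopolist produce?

Inverting demand: P = 181 − 0.5Q.
A monopolist chooses Q where MR = MC. MR = 181 − Q; setting this equal to 116.5 + 1.5Q gives Q = 25.8 and P = 168.1.
Competitive equilibrium sets price equal to marginal cost: 181 − 0.5Q = 116.5 + 1.5Q, so Q = 32.25 and P = 164.875.
Ratio Q_m/Q_c = 25.8/32.25 = 0.8.

Q_m/Q_c = 0.8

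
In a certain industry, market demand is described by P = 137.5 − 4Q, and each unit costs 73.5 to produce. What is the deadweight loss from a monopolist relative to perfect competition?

Under competition P = MC = 73.5, so Q = (137.5 − 73.5)/4 = 16.
The monopolist equates marginal revenue to marginal cost: 137.5 − 8Q = 73.5, so Q = 8. From demand, P = 105.5.
DWL is the triangle between Q = 8 and Q = 16: ½·(16 − 8)·(105.5 − 73.5) = 128.

DWL = 128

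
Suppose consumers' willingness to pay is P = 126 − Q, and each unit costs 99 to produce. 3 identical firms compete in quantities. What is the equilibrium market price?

In a 3-firm Cournot equilibrium, symmetry and the first-order condition give q = (126 − 99)/(4) = 6.75. So Q = 20.25 and P = 105.75.

P = 105.75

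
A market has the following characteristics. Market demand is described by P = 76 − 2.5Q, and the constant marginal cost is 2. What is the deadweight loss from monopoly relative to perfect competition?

DWL = 273.8

Under competition P = MC = 2, so Q = (76 − 2)/2.5 = 29.6.
A monopolist chooses Q where MR = MC. MR = 76 − 5Q; setting this equal to 2 gives Q = 14.8 and P = 39.
DWL is the triangle between Q = 14.8 and Q = 29.6: ½·(29.6 − 14.8)·(39 − 2) = 273.8.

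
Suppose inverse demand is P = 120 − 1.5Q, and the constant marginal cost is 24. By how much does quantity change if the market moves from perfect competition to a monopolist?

Perfect competition: P = MC = 24, so 120 − 1.5Q = 24 and Q = 64.
The monopolist equates marginal revenue to marginal cost: 120 − 3Q = 24, so Q = 32. From demand, P = 72.
Change in quantity: 32 − 64 = −32.

Quantity falls by 32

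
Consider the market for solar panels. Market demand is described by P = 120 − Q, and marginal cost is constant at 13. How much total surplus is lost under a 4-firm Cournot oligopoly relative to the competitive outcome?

Under competition P = MC = 13, so Q = (120 − 13)/1 = 107.
With 4 symmetric Cournot firms, each firm's FOC gives 120 − 5q = 13, so q = 21.4, Q = 4·21.4 = 85.6, and P = 34.4.
DWL is the triangle between Q = 85.6 and Q = 107: ½·(107 − 85.6)·(34.4 − 13) = 228.98.

DWL = 228.98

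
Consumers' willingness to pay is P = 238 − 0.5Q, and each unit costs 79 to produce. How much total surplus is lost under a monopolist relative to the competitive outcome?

DWL = 6320.25

Competitive firms price at marginal cost: P = 79, giving Q = 318.
A monopolist chooses Q where MR = MC. MR = 238 − Q; setting this equal to 79 gives Q = 159 and P = 158.5.
DWL is the triangle between Q = 159 and Q = 318: ½·(318 − 159)·(158.5 − 79) = 6320.25.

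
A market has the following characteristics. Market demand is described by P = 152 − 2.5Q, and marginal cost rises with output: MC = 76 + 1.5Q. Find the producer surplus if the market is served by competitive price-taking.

Under competition P = MC: 152 − 2.5Q = 76 + 1.5Q ⇒ Q = 19, P = 104.5.
PS = P·Q − VC(Q) = 104.5·19 − (76·19 + ½·1.5·19²) = 270.75.

PS = 270.75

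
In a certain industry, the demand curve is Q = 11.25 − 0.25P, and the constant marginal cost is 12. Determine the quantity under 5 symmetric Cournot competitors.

Inverting demand: P = 45 − 4Q.
With 5 symmetric Cournot firms, each firm's FOC gives 45 − 24q = 12, so q = 1.375, Q = 5·1.375 = 6.875, and P = 17.5.

Q = 6.875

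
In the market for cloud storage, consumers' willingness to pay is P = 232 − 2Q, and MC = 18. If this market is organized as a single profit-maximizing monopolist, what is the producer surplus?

The monopolist equates marginal revenue to marginal cost: 232 − 4Q = 18, so Q = 53.5. From demand, P = 125.
PS = (125 − 18)·53.5 = 5724.5.

PS = 5724.5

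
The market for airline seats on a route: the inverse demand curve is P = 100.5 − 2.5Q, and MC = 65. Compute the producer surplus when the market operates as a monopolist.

PS = 126.025

A monopolist chooses Q where MR = MC. MR = 100.5 − 5Q; setting this equal to 65 gives Q = 7.1 and P = 82.75.
PS = (82.75 − 65)·7.1 = 126.025.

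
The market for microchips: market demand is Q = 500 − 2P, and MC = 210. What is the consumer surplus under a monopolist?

Inverting demand: P = 250 − 0.5Q.
The monopolist equates marginal revenue to marginal cost: 250 − Q = 210, so Q = 40. From demand, P = 230.
CS = ½·(250 − 230)·40 = 400.

CS = 400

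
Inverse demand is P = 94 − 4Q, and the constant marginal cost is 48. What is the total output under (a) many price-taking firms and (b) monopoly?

Perfect competition: P = MC = 48, so 94 − 4Q = 48 and Q = 11.5.
A monopolist chooses Q where MR = MC. MR = 94 − 8Q; setting this equal to 48 gives Q = 5.75 and P = 71.

Competition: Q = 11.5; Monopoly: Q = 5.75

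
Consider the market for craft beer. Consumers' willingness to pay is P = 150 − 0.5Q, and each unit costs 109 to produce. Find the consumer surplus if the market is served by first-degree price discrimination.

Under first-degree price discrimination the firm charges each unit its demand price and produces up to where P = MC, i.e. Q = 82. Consumer surplus is zero; producer surplus equals total surplus.
CS = 0.

CS = 0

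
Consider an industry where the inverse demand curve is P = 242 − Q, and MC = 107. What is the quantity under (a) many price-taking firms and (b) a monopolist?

Competition: Q = 135; Monopoly: Q = 67.5

Under competition P = MC = 107, so Q = (242 − 107)/1 = 135.
The monopolist equates marginal revenue to marginal cost: 242 − 2Q = 107, so Q = 67.5. From demand, P = 174.5.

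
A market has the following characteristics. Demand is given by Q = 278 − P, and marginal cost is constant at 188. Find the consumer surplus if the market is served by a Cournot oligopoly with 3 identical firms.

CS = 2278.125

Inverting demand: P = 278 − Q.
With 3 symmetric Cournot firms, each firm's FOC gives 278 − 4q = 188, so q = 22.5, Q = 3·22.5 = 67.5, and P = 210.5.
CS = ½·(278 − 210.5)·67.5 = 2278.125.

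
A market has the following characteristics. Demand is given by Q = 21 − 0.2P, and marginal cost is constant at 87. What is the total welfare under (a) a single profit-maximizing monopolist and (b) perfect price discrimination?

Monopoly: TS = 24.3; Perfect PD: TS = 32.4

Inverting demand: P = 105 − 5Q.
Monopoly sets MR = MC: 105 − 10Q = 87 ⇒ Q = 1.8, P = 105 − 5·1.8 = 96.
CS = ½·(105 − 96)·1.8 = 8.1; PS = (96 − 87)·1.8 = 16.2; TS = 24.3.
With perfect price discrimination, output is the efficient level Q = 3.6 (where demand meets MC), but every buyer pays their willingness to pay: CS = 0 and PS = total surplus.
TS = 32.4 (equal to competitive TS).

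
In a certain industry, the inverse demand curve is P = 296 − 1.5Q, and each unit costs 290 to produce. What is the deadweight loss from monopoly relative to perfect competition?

DWL = 3

Under competition P = MC = 290, so Q = (296 − 290)/1.5 = 4.
Monopoly sets MR = MC: 296 − 3Q = 290 ⇒ Q = 2, P = 296 − 1.5·2 = 293.
DWL is the triangle between Q = 2 and Q = 4: ½·(4 − 2)·(293 − 290) = 3.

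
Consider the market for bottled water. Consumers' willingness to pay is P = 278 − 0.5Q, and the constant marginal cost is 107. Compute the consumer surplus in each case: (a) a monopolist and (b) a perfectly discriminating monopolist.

The monopolist equates marginal revenue to marginal cost: 278 − Q = 107, so Q = 171. From demand, P = 192.5.
CS = ½·(278 − 192.5)·171 = 7310.25.
With perfect price discrimination, output is the efficient level Q = 342 (where demand meets MC), but every buyer pays their willingness to pay: CS = 0 and PS = total surplus.
CS = 0.

Monopoly: CS = 7310.25; Perfect PD: CS = 0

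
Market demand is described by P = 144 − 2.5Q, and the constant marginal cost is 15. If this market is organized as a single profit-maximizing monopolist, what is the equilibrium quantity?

Q = 25.8

The monopolist equates marginal revenue to marginal cost: 144 − 5Q = 15, so Q = 25.8. From demand, P = 79.5.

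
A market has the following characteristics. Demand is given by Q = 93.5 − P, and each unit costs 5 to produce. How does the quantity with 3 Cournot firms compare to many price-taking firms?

Cournot: Q = 66.375; Competition: Q = 88.5

Inverting demand: P = 93.5 − Q.
In a 3-firm Cournot equilibrium, symmetry and the first-order condition give q = (93.5 − 5)/(4) = 22.125. So Q = 66.375 and P = 27.125.
Under competition P = MC = 5, so Q = (93.5 − 5)/1 = 88.5.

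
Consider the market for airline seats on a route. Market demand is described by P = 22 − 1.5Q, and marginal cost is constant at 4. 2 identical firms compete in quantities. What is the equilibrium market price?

Cournot with 2 identical firms: the symmetric best-response condition is 22 − 4.5q = 4. Each firm produces q = 4, total output Q = 8, price P = 10.

P = 10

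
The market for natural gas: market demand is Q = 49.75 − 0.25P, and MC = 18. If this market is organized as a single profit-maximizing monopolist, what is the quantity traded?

Inverting demand: P = 199 − 4Q.
Monopoly sets MR = MC: 199 − 8Q = 18 ⇒ Q = 22.625, P = 199 − 4·22.625 = 108.5.

Q = 22.625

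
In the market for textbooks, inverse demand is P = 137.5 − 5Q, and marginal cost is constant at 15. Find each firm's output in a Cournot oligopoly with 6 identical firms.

q_i = 3.5

In a 6-firm Cournot equilibrium, symmetry and the first-order condition give q = (137.5 − 15)/(35) = 3.5. So Q = 21 and P = 32.5.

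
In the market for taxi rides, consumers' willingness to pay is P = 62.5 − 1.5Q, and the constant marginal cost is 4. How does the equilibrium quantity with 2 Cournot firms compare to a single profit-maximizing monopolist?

In a 2-firm Cournot equilibrium, symmetry and the first-order condition give q = (62.5 − 4)/(4.5) = 13. So Q = 26 and P = 23.5.
A monopolist chooses Q where MR = MC. MR = 62.5 − 3Q; setting this equal to 4 gives Q = 19.5 and P = 33.25.

Cournot: Q = 26; Monopoly: Q = 19.5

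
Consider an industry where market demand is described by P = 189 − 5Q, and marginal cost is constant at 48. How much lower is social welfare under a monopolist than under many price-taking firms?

Perfect competition: P = MC = 48, so 189 − 5Q = 48 and Q = 28.2.
CS = ½·(189 − 48)·28.2 = 1988.1; PS = (48 − 48)·28.2 = 0; TS = 1988.1.
Monopoly sets MR = MC: 189 − 10Q = 48 ⇒ Q = 14.1, P = 189 − 5·14.1 = 118.5.
CS = ½·(189 − 118.5)·14.1 = 497.025; PS = (118.5 − 48)·14.1 = 994.05; TS = 1491.075.
Change in social welfare: 1491.075 − 1988.1 = −497.025.

Social welfare falls by 497.025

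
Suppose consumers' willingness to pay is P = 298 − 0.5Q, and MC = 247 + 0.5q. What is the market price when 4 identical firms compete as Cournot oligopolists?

With 4 symmetric Cournot firms, each firm's FOC gives 298 − 2.5q = 247 + 0.5q, so q = 17, Q = 4·17 = 68, and P = 264.

P = 264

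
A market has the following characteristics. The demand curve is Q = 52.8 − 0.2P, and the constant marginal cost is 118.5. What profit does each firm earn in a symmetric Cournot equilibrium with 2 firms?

Inverting demand: P = 264 − 5Q.
In a 2-firm Cournot equilibrium, symmetry and the first-order condition give q = (264 − 118.5)/(15) = 9.7. So Q = 19.4 and P = 167.
Each firm's profit = (167 − 118.5)·9.7 = 470.45.

π_i = 470.45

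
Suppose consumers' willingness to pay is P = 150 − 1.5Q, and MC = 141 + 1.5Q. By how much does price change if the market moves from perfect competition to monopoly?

Price rises by 1.5

Under competition P = MC: 150 − 1.5Q = 141 + 1.5Q ⇒ Q = 3, P = 145.5.
Monopoly sets MR = MC: 150 − 3Q = 141 + 1.5Q ⇒ Q = 2, P = 150 − 1.5·2 = 147.
Change in price: 147 − 145.5 = 1.5.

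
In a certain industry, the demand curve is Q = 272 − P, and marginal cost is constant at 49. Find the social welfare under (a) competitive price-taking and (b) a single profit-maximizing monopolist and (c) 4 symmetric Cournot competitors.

Competition: TS = 24864.5; Monopoly: TS = 18648.375; Cournot: TS = 23869.92

Inverting demand: P = 272 − Q.
Perfect competition: P = MC = 49, so 272 − Q = 49 and Q = 223.
CS = ½·(272 − 49)·223 = 24864.5; PS = (49 − 49)·223 = 0; TS = 24864.5.
The monopolist equates marginal revenue to marginal cost: 272 − 2Q = 49, so Q = 111.5. From demand, P = 160.5.
CS = ½·(272 − 160.5)·111.5 = 6216.125; PS = (160.5 − 49)·111.5 = 12432.25; TS = 18648.375.
With 4 symmetric Cournot firms, each firm's FOC gives 272 − 5q = 49, so q = 44.6, Q = 4·44.6 = 178.4, and P = 93.6.
CS = ½·(272 − 93.6)·178.4 = 15913.28; PS = (93.6 − 49)·178.4 = 7956.64; TS = 23869.92.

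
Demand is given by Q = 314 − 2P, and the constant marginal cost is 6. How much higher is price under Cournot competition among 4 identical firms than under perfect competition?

Inverting demand: P = 157 − 0.5Q.
Perfect competition: P = MC = 6, so 157 − 0.5Q = 6 and Q = 302.
With 4 symmetric Cournot firms, each firm's FOC gives 157 − 2.5q = 6, so q = 60.4, Q = 4·60.4 = 241.6, and P = 36.2.
Change in price: 36.2 − 6 = 30.2.

P rises by 30.2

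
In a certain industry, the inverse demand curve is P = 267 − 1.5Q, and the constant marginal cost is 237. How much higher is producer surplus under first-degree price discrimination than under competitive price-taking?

PS rises by 300

Under competition P = MC = 237, so Q = (267 − 237)/1.5 = 20.
PS = (237 − 237)·20 = 0.
With perfect price discrimination, output is the efficient level Q = 20 (where demand meets MC), but every buyer pays their willingness to pay: CS = 0 and PS = total surplus.
PS = ½·(267 − 237)·20 = 300.
Change in producer surplus: 300 − 0 = 300.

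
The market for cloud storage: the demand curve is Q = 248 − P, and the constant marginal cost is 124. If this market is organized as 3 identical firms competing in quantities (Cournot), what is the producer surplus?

PS = 2883

Inverting demand: P = 248 − Q.
With 3 symmetric Cournot firms, each firm's FOC gives 248 − 4q = 124, so q = 31, Q = 3·31 = 93, and P = 155.
PS = (155 − 124)·93 = 2883.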